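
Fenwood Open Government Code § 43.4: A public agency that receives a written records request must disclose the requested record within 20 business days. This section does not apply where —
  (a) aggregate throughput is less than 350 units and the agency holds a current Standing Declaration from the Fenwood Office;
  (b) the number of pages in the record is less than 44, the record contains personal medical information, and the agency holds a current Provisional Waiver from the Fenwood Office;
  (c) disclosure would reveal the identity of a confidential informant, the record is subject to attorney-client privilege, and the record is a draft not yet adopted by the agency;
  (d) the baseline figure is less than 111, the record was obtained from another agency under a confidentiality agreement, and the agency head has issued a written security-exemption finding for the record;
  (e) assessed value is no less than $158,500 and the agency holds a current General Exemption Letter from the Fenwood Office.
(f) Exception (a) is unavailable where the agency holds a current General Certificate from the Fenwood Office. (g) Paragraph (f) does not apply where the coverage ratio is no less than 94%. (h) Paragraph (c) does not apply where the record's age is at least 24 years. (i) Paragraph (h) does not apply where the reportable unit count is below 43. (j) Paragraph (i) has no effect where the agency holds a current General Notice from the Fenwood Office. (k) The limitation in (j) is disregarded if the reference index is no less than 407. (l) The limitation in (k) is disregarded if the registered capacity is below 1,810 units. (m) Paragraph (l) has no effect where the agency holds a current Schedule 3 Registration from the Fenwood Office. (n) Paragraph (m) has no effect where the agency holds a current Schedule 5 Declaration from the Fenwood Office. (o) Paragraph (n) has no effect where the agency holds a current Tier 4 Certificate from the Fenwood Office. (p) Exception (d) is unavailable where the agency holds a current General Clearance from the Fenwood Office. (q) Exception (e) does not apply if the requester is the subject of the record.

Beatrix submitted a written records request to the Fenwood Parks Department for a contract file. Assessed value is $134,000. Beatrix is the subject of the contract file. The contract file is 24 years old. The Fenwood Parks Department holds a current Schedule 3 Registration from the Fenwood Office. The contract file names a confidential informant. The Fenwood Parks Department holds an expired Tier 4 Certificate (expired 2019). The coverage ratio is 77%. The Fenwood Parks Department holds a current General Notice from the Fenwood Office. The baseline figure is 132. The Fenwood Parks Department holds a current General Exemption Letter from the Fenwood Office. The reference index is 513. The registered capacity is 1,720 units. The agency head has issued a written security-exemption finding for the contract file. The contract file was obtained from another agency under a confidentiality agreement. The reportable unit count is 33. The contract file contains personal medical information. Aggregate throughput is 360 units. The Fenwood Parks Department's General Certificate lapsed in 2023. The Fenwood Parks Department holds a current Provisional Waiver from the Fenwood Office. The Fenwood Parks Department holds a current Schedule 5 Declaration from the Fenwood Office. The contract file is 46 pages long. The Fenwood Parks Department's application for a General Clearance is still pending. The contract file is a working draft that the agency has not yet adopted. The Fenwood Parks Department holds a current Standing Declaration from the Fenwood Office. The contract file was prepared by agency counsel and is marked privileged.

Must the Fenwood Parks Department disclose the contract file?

Exception (a) does not apply: aggregate throughput is 360 units, not less than 350 units.
Exception (b) does not apply: the number of pages in the record is 46, not less than 44.
Exception (c) is satisfied on its face — the contract file names a confidential informant; the contract file is privileged; the contract file is an unadopted draft. Turning to paragraphs (h)–(o): (h) applies — the record's age is 24 years, meeting the 24 years threshold. (i) is engaged (the reportable unit count is 33, below the 43 limit), but is itself disapplied by (j): (j) operates against (i): a current General Notice is held. (k) is triggered (the reference index is 513, meeting the 407 threshold), but is itself disapplied by (l): (l) is triggered — the registered capacity is 1,720 units, below the 1,810 units limit. (m) applies (a current Schedule 3 Registration is held), but is set aside by (n): (n) operates against (m): a current Schedule 5 Declaration is held. (o), which would lift (n), is inapplicable — no current Tier 4 Certificate is held. So (c) is unavailable.
Exception (d) fails — the baseline figure is 132, not less than 111.
Exception (e) does not apply: assessed value is $134,000, short of $158,500.
Every exception is unavailable, so the rule governs.

Yes — the Fenwood Parks Department must disclose the contract file.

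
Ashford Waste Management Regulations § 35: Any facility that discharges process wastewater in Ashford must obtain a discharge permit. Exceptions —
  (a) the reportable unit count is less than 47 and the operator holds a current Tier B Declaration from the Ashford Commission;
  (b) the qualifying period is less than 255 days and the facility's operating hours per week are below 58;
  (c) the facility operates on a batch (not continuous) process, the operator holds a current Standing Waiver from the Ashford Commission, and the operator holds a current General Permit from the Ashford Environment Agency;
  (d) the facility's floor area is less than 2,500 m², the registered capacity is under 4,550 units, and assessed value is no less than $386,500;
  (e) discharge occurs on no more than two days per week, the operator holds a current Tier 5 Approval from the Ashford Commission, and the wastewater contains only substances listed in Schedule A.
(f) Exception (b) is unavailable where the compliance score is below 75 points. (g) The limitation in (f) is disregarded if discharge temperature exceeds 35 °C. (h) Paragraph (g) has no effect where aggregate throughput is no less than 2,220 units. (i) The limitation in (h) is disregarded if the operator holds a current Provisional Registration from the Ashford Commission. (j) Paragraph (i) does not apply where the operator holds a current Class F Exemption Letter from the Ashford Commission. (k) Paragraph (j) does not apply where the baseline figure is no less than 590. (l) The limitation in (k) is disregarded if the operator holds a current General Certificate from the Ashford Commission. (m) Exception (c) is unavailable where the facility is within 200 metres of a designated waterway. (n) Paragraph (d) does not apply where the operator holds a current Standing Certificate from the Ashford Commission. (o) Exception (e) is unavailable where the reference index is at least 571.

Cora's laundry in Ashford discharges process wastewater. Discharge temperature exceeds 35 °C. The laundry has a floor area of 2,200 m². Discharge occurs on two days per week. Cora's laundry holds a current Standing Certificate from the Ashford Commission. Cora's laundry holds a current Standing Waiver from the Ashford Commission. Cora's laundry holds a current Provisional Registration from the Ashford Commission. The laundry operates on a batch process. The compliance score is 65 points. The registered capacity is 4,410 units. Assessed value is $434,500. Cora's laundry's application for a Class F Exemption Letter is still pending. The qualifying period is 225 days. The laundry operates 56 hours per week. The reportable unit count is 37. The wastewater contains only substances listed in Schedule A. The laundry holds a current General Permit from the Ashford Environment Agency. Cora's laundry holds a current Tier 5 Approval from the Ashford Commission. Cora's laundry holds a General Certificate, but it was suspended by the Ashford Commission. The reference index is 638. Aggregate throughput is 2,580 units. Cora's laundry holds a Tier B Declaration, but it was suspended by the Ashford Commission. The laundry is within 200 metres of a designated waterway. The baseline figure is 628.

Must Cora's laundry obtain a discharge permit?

Exception (a) fails — the Tier B Declaration is not current.
Exception (b)'s conditions are all satisfied: the qualifying period is 225 days, less than the 255 days limit; the facility's operating hours per week are 56, below the 58 limit. Applying paragraphs (f)–(l): (f) would limit (b) — the compliance score is 65 points, below the 75 points limit — but (g) sets (f) aside: (g) operates against (f): discharge temperature exceeds 35 °C. (h) would limit (g) — aggregate throughput is 2,580 units, meeting the 2,220 units threshold — but (i) sets (h) aside: (i) applies — a current Provisional Registration is held. (j), which would lift (i), is not triggered — the Class F Exemption Letter is not current. So (b) applies.
All of (c)'s requirements are met (the facility operates on a batch process; a current Standing Waiver is held; a current General Permit is held). However, paragraph (m) must be considered: (m) is engaged — the laundry is within 200 m of a designated waterway. Exception (c) does not apply.
Exception (d) is satisfied on its face — the facility's floor area is 2,200 m², less than the 2,500 m² limit; the registered capacity is 4,410 units, under the 4,550 units limit; assessed value is $434,500, meeting the $386,500 threshold. But: (n) applies — a current Standing Certificate is held. So (d) is unavailable.
Exception (e) is satisfied on its face — discharge occurs on no more than two days per week; a current Tier 5 Approval is held; the wastewater is Schedule-A-only. But: (o) operates against (e): the reference index is 638, meeting the 571 threshold. So (e) is unavailable.

No — exception (b) applies; Cora's laundry is not required to obtain a discharge permit.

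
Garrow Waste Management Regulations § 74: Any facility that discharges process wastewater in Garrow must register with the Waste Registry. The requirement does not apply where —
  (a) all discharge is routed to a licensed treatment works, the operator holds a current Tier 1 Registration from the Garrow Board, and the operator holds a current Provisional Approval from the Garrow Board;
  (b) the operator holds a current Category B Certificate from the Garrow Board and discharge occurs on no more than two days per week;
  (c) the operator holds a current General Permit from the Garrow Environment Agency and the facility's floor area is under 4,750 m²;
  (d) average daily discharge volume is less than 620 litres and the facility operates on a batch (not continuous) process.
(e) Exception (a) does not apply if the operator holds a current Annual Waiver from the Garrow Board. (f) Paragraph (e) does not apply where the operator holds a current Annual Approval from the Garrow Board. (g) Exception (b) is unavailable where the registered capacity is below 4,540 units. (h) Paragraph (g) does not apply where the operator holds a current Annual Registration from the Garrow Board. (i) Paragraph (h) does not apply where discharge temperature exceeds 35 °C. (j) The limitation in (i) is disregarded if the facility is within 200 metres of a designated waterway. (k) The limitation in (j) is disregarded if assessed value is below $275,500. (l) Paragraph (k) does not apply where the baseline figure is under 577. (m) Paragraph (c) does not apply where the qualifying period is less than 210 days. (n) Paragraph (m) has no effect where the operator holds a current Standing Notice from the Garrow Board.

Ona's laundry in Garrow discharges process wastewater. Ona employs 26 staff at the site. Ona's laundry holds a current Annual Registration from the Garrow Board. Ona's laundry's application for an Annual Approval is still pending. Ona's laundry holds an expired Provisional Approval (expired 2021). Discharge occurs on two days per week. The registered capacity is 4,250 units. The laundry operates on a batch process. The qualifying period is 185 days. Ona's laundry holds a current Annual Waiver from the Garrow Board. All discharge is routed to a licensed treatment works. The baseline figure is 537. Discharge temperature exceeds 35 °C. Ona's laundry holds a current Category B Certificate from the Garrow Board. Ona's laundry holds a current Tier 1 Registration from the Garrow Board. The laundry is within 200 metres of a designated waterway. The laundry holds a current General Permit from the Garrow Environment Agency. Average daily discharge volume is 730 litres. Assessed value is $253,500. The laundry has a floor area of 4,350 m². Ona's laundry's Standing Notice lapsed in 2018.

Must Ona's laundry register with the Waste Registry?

Exception (a) requires that the operator holds a current Provisional Approval from the Garrow Board; but there is no Provisional Approval in force, so (a) is unavailable.
Exception (b)'s conditions are all satisfied: a current Category B Certificate is held; discharge occurs on no more than two days per week. Considering the limiting provisions: (g) applies (the registered capacity is 4,250 units, below the 4,540 units limit), but yields to (h): (h) operates — a current Annual Registration is held. (i) applies (discharge temperature exceeds 35 °C), but is set aside by (j): (j) is triggered — the laundry is within 200 m of a designated waterway. (k) operates (assessed value is $253,500, below the $275,500 limit), but is overridden by (l): (l) operates against (k): the baseline figure is 537, under the 577 limit. (b) remains available.
All of (c)'s requirements are met (a current General Permit is held; the facility's floor area is 4,350 m², under the 4,750 m² limit). But: (m) operates against (c): the qualifying period is 185 days, less than the 210 days limit. (n), which would lift (m), does not operate here — the Standing Notice is not current. Exception (c) does not apply.
Exception (d) fails — average daily discharge volume is 730 litres, not less than 620 litres.

No — exception (b) applies; Ona's laundry is not required to register with the Waste Registry.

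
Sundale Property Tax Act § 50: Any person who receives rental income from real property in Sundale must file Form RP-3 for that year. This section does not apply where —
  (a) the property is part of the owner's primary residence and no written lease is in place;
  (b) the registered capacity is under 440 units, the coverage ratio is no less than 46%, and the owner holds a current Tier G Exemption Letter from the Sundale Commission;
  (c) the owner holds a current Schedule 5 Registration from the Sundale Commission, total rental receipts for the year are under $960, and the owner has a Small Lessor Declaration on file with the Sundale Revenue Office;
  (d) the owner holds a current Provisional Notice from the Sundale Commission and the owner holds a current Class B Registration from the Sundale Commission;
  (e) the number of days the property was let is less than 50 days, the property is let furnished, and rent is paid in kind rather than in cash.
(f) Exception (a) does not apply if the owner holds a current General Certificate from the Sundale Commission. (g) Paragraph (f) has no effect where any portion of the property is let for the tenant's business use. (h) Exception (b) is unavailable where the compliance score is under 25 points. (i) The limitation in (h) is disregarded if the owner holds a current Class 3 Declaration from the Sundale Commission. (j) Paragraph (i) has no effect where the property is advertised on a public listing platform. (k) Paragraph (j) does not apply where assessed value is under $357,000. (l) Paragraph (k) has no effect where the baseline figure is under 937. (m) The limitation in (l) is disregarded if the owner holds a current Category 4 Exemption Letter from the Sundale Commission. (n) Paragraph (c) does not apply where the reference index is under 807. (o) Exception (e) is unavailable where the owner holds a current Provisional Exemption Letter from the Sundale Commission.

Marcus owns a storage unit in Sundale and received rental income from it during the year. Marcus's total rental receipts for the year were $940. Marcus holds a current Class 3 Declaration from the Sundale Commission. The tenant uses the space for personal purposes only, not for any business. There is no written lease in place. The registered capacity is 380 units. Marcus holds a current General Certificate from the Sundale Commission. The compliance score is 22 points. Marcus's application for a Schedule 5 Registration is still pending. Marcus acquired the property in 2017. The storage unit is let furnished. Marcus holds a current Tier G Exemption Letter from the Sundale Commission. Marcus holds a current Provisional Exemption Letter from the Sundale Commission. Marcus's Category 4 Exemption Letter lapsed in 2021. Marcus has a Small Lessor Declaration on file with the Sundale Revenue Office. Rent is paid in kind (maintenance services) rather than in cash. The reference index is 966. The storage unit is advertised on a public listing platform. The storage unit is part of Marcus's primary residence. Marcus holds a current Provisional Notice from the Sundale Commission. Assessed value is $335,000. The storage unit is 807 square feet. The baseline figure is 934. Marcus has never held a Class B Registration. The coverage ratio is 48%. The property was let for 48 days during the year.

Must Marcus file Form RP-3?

Exception (a) is satisfied on its face — the storage unit is part of the primary residence; there is no written lease. But: (f) is triggered — a current General Certificate is held. (g) is not triggered (the space is used for personal purposes only), so (f) stands. So (a) is unavailable.
Exception (b): the registered capacity is 380 units, under the 440 units limit; the coverage ratio is 48%, meeting the 46% threshold; a current Tier G Exemption Letter is held — every condition holds. Turning to paragraphs (h)–(m): (h) operates against (b): the compliance score is 22 points, under the 25 points limit. (i) would limit (h) — a current Class 3 Declaration is held — but (j) sets (i) aside: (j) is engaged — the property is publicly advertised. (k) would limit (j) — assessed value is $335,000, under the $357,000 limit — but (l) sets (k) aside: (l) operates against (k): the baseline figure is 934, under the 937 limit. (m), which would lift (l), is not triggered — there is no Category 4 Exemption Letter in force. Exception (b) does not apply.
Exception (c) fails — there is no Schedule 5 Registration in force.
Exception (d) fails — there is no Class B Registration in force.
Exception (e) is satisfied on its face — the number of days the property was let is 48 days, less than the 50 days limit; the property is let furnished; rent is paid in kind. But: (o) operates against (e): a current Provisional Exemption Letter is held. So (e) is unavailable.
No exception is made out. Marcus falls within the general rule.

Yes — Marcus must file Form RP-3.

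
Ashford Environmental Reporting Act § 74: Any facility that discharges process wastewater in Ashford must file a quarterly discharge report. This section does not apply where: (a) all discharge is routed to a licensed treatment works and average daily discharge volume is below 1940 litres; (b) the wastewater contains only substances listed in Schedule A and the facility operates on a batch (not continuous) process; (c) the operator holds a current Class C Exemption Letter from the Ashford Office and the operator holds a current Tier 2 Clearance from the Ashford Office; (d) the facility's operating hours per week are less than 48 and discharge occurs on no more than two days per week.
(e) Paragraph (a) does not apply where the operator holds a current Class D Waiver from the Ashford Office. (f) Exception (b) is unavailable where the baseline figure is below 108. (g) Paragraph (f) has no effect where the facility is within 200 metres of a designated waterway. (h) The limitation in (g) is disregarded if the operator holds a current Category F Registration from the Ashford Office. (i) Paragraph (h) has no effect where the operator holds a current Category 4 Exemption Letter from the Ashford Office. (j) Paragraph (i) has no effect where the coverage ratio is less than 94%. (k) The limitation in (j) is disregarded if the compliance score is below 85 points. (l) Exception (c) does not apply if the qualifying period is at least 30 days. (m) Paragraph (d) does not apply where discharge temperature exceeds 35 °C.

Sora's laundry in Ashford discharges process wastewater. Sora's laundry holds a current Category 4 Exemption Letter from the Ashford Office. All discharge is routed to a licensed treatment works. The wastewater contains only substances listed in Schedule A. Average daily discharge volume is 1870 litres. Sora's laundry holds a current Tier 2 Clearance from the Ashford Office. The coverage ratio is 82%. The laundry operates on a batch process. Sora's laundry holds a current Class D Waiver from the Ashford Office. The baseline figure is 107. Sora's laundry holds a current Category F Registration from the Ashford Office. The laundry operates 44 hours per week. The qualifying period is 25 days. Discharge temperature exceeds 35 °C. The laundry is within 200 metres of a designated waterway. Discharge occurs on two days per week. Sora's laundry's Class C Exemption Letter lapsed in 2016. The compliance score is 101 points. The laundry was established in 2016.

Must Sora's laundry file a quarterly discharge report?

All of (a)'s requirements are met (discharge is routed to a licensed treatment works; average daily discharge volume is 1870 litres, below the 1940 litres limit). Turning to paragraph (e): (e) is triggered — a current Class D Waiver is held. Exception (a) does not apply.
Exception (b): the wastewater is Schedule-A-only; the facility operates on a batch process — every condition holds. Turning to paragraphs (f)–(k): (f) operates against (b): the baseline figure is 107, below the 108 limit. (g) would limit (f) — the laundry is within 200 m of a designated waterway — but (h) sets (g) aside: (h) operates against (g): a current Category F Registration is held. (i) would limit (h) — a current Category 4 Exemption Letter is held — but (j) sets (i) aside: (j) applies — the coverage ratio is 82%, less than the 94% limit. (k), which would lift (j), is inapplicable — the compliance score is 101 points, not below 85 points. So (b) is unavailable.
Exception (c) requires that the operator holds a current Class C Exemption Letter from the Ashford Office; but the Class C Exemption Letter is not current, so (c) is unavailable.
Exception (d): the facility's operating hours per week are 44, less than the 48 limit; discharge occurs on no more than two days per week — every condition holds. But applying paragraph (m): (m) operates against (d): discharge temperature exceeds 35 °C. Exception (d) does not apply.
Every exception is unavailable, so the rule governs.

Yes — Sora's laundry must file a quarterly discharge report.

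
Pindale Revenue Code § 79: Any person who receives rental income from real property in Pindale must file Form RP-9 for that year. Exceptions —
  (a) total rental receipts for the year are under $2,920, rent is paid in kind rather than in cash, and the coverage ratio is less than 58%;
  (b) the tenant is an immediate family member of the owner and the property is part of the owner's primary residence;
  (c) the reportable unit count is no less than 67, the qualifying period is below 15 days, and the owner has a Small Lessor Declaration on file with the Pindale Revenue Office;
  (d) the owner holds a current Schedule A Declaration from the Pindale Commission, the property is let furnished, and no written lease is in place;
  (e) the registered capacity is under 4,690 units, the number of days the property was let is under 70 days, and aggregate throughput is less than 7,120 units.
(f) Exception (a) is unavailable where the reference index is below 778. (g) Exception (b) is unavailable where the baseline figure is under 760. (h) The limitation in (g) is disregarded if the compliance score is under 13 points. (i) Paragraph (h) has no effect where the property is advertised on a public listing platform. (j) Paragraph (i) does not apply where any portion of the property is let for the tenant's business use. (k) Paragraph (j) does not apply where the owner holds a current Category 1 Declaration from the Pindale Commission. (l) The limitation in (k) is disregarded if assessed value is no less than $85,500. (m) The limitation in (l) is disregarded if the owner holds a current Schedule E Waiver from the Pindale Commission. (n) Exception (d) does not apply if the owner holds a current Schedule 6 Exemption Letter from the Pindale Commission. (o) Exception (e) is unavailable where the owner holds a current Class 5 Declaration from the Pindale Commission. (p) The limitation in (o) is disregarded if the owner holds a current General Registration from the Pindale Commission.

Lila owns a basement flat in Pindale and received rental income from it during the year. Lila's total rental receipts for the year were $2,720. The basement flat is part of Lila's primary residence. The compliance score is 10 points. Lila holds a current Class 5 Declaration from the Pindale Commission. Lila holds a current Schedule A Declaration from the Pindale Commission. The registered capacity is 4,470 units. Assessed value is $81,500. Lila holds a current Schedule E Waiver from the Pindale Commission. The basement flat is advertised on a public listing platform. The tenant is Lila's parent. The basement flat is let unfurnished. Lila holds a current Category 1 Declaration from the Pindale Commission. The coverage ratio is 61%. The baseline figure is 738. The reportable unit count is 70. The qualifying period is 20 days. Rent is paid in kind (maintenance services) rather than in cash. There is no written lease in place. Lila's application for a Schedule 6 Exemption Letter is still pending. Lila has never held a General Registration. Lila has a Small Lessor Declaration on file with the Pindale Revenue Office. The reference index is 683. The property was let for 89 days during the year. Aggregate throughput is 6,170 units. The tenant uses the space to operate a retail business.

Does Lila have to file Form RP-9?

Yes — Lila must file Form RP-9.

Exception (a) requires that the coverage ratio is less than 58%; but the coverage ratio is 61%, not less than 58%, so (a) is unavailable.
Exception (b): the tenant is an immediate family member; the basement flat is part of the primary residence — every condition holds. Turning to paragraphs (g)–(m): (g) is triggered — the baseline figure is 738, under the 760 limit. (h) operates (the compliance score is 10 points, under the 13 points limit), but is set aside by (i): (i) operates against (h): the property is publicly advertised. (j) operates (the space is let for business use), but is displaced by (k): (k) applies — a current Category 1 Declaration is held. (l) is not engaged (assessed value is $81,500, short of $85,500), so (k) stands. Exception (b) does not apply.
Exception (c) does not apply: the qualifying period is 20 days, not below 15 days.
Exception (d) does not apply: the property is let unfurnished.
Exception (e) requires that the number of days the property was let is under 70 days; but the number of days the property was let is 89 days, not under 70 days, so (e) is unavailable.
Every exception is unavailable, so the rule governs.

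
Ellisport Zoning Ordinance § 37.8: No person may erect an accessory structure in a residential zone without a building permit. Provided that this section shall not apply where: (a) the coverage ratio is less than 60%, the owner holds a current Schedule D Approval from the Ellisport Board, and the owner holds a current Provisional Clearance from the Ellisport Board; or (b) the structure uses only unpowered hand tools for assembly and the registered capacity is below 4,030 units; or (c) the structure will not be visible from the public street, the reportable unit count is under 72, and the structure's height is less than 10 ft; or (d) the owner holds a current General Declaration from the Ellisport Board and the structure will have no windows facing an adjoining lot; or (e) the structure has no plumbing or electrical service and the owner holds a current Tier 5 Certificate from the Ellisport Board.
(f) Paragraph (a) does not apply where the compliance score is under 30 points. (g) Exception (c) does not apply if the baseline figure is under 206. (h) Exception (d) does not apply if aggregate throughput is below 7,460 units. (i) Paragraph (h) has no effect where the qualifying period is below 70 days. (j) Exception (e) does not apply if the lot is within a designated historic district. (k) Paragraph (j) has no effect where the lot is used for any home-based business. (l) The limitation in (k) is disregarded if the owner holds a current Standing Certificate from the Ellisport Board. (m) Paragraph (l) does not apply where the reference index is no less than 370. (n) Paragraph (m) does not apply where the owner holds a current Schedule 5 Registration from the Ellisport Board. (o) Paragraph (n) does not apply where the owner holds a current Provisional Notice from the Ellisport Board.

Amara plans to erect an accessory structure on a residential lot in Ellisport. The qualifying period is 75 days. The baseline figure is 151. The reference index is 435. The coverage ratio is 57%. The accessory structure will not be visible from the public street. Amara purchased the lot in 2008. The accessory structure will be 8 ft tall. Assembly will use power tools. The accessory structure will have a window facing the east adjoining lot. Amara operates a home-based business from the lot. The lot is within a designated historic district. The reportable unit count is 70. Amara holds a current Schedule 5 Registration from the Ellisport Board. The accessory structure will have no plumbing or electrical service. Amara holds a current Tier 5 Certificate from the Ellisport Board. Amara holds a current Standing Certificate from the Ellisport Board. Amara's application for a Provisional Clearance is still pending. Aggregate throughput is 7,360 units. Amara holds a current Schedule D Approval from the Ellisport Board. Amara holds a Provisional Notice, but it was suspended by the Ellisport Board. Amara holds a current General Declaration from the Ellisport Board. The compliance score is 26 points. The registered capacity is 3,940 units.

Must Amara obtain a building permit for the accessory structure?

Exception (a) requires that the owner holds a current Provisional Clearance from the Ellisport Board; but there is no Provisional Clearance in force, so (a) is unavailable.
Exception (b) fails — assembly uses power tools.
Exception (c): the structure will not be visible from the street; the reportable unit count is 70, under the 72 limit; the structure's height is 8 ft, less than the 10 ft limit — every condition holds. But: (g) operates against (c): the baseline figure is 151, under the 206 limit. So (c) is unavailable.
Exception (d) does not apply: a window faces an adjoining lot.
Exception (e): there is no plumbing or electrical service; a current Tier 5 Certificate is held — every condition holds. However, paragraphs (j)–(o) must be considered: (j) operates against (e): the lot is in a historic district. (k) operates (a home-based business operates on the lot), but is itself disapplied by (l): (l) is triggered — a current Standing Certificate is held. (m) is triggered (the reference index is 435, meeting the 370 threshold), but is overridden by (n): (n) is triggered — a current Schedule 5 Registration is held. (o) is inapplicable (no current Provisional Notice is held), so (n) stands. (e) is therefore removed.
No exception is made out. Amara falls within the general rule.

Yes — Amara must obtain a building permit.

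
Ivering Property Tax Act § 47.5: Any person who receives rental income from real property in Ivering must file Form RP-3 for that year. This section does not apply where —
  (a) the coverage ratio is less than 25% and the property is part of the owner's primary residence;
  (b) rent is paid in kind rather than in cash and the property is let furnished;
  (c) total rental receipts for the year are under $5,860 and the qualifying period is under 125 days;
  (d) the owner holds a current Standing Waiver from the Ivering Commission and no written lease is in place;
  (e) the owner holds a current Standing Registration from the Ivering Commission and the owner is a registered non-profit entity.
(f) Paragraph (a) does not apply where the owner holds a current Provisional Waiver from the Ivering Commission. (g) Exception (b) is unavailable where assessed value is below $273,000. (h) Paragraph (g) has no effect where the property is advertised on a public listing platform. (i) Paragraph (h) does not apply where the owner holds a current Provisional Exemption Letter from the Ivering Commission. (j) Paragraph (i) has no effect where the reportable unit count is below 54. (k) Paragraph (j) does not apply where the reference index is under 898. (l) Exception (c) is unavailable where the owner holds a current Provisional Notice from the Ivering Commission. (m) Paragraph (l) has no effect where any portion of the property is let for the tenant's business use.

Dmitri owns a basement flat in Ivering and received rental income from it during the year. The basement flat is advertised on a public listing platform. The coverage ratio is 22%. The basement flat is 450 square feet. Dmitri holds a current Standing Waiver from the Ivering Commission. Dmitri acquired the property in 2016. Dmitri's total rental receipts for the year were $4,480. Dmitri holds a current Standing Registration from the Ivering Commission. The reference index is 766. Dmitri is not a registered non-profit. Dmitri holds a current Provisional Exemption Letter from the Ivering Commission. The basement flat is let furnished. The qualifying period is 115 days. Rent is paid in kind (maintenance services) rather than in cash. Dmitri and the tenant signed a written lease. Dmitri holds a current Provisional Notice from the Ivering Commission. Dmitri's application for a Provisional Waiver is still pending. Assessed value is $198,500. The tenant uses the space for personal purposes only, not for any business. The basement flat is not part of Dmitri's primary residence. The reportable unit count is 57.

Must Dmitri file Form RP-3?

Yes — Dmitri must file Form RP-3.

Exception (a) does not apply: the basement flat is not part of the primary residence.
All of (b)'s requirements are met (rent is paid in kind; the property is let furnished). But: (g) operates against (b): assessed value is $198,500, below the $273,000 limit. (h) operates (the property is publicly advertised), but is overridden by (i): (i) applies — a current Provisional Exemption Letter is held. (j) is not triggered (the reportable unit count is 57, not below 54), so (i) stands. So (b) is unavailable.
Exception (c): total rental receipts for the year are $4,480, under the $5,860 limit; the qualifying period is 115 days, under the 125 days limit — every condition holds. But applying paragraphs (l)–(m): (l) operates against (c): a current Provisional Notice is held. (m), which would lift (l), does not operate here — the space is used for personal purposes only. So (c) is unavailable.
Exception (d) fails — a written lease is in place.
Exception (e) fails — Dmitri is not a registered non-profit.
No exception is made out. Dmitri falls within the general rule.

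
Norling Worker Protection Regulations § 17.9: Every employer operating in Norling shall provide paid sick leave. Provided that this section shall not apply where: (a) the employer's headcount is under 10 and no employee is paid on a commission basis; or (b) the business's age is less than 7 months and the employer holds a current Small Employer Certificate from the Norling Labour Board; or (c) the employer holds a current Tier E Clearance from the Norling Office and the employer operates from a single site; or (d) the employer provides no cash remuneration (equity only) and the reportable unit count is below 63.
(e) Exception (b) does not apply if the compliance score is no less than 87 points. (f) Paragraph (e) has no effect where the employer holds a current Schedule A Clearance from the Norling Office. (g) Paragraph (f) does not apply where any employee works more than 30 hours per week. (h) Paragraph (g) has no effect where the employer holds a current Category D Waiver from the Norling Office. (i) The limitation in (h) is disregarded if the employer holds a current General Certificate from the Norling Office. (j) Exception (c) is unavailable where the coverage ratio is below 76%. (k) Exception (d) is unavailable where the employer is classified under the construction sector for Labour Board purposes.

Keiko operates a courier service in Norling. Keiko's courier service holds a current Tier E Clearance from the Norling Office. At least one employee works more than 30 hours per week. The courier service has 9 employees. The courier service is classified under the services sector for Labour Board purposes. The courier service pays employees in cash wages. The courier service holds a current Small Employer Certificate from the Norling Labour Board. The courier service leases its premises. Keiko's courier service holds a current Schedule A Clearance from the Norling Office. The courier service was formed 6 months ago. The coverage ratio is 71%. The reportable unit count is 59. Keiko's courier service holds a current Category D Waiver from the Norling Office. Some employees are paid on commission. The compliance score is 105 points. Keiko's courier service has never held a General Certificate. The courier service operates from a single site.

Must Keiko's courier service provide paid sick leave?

No — exception (b) applies; Keiko's courier service is not required to provide paid sick leave.

Exception (a) requires that no employee is paid on a commission basis; but some employees are paid on commission, so (a) is unavailable.
Exception (b)'s conditions are all satisfied: the business's age is 6 months, less than the 7 months limit; a current Small Employer Certificate is held. Applying paragraphs (e)–(i): (e) is triggered (the compliance score is 105 points, meeting the 87 points threshold), but is overridden by (f): (f) is triggered — a current Schedule A Clearance is held. (g) would limit (f) — at least one employee exceeds 30 hours/week — but (h) sets (g) aside: (h) applies — a current Category D Waiver is held. (i) does not operate here (there is no General Certificate in force), so (h) stands. (b) remains available.
Exception (c)'s conditions are all satisfied: a current Tier E Clearance is held; the employer operates from a single site. But: (j) operates against (c): the coverage ratio is 71%, below the 76% limit. (c) is therefore removed.
Exception (d) does not apply: employees are paid cash wages.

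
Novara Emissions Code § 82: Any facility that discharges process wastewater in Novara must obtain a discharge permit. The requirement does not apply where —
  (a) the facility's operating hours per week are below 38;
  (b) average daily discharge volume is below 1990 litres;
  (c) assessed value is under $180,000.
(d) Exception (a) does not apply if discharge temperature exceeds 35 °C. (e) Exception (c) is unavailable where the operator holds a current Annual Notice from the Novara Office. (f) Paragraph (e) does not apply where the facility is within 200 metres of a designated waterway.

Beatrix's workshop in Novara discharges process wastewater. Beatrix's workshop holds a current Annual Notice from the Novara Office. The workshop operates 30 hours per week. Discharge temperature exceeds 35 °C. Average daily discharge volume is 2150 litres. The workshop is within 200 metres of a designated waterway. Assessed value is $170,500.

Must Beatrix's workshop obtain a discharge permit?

No — exception (c) applies; Beatrix's workshop is not required to obtain a discharge permit.

Exception (a) is satisfied on its face — the facility's operating hours per week are 30, below the 38 limit. However, paragraph (d) must be considered: (d) operates against (a): discharge temperature exceeds 35 °C. So (a) is unavailable.
Exception (b) requires that average daily discharge volume is below 1990 litres; but average daily discharge volume is 2150 litres, not below 1990 litres, so (b) is unavailable.
Exception (c) is satisfied on its face — assessed value is $170,500, under the $180,000 limit. Applying paragraphs (e)–(f): (e) is triggered (a current Annual Notice is held), but is overridden by (f): (f) operates against (e): the workshop is within 200 m of a designated waterway. So (c) applies.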